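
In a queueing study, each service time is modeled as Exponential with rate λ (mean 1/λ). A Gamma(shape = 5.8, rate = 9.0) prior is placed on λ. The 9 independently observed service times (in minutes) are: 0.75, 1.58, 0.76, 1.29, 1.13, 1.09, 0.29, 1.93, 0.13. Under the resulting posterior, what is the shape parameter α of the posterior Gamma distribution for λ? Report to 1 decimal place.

With a Gamma(shape α, rate β) prior on the exponential rate λ, the posterior after n observations with total T = Σxᵢ is Gamma(α+n, β+T).
Sum of observations T = 8.95 minutes; n = 9.
Posterior: Gamma(5.8+9, 9.0+8.95) = Gamma(14.8, 17.95).
Posterior α = 14.8.

14.8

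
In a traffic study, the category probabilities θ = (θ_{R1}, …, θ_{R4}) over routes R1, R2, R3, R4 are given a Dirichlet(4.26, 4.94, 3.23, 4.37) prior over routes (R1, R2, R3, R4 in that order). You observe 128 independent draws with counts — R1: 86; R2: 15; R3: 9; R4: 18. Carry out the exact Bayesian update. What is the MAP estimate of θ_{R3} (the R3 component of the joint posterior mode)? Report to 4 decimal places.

0.0798

The Dirichlet prior is conjugate to the Multinomial likelihood: each posterior αⱼ = prior αⱼ + observed count nⱼ.
Posterior concentration: (90.26, 19.94, 12.23, 22.37), total = 144.80.
Joint mode component: (α_{R3}−1)/(Σα−K) = 11.23/140.80 = 0.0798.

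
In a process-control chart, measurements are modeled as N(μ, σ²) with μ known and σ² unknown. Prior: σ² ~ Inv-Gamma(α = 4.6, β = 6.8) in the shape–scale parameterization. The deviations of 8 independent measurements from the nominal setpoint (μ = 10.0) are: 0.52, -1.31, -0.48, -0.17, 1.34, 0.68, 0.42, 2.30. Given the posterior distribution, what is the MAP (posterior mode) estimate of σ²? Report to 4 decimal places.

With known mean μ and an Inverse-Gamma(α, β) prior on σ², the Normal likelihood is conjugate: posterior is Inv-Gamma(α + n/2, β + Σ(xᵢ−μ)²/2).
Σ(xᵢ−μ)² = (0.52)² + (-1.31)² + (-0.48)² + (-0.17)² + (1.34)² + (0.68)² + (0.42)² + (2.30)² = 9.9702.
Posterior: Inv-Gamma(4.6 + 8/2, 6.8 + 9.9702/2) = Inv-Gamma(8.60, 11.78510).
Mode = β/(α+1) = 11.78510/9.60 = 1.2276.

1.2276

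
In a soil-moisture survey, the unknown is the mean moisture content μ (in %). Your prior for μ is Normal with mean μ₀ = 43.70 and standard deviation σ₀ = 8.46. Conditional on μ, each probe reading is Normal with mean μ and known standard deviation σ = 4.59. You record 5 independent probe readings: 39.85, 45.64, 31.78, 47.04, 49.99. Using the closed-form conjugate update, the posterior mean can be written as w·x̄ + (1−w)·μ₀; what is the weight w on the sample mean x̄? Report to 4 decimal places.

For Normal data with known variance σ², a Normal(μ₀, σ₀²) prior on μ is conjugate. Posterior precision = 1/σ₀² + n/σ²; posterior mean is the precision-weighted average of μ₀ and x̄.
σ₀² = 8.46² = 71.5716, σ² = 4.59² = 21.0681. Prior precision 1/σ₀² = 1/71.5716; data precision n/σ² = 5/21.0681.
w = (n/σ²)/(1/σ₀² + n/σ²) = n·σ₀²/(σ² + n·σ₀²) = 5·71.5716/(21.0681 + 5·71.5716) = 357.858/378.9261 = 0.9444.

0.9444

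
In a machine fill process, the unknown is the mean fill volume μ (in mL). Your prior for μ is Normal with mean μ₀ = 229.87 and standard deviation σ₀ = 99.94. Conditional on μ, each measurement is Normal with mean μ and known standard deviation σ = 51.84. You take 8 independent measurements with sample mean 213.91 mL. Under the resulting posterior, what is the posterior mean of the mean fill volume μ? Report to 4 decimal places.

For Normal data with known variance σ², a Normal(μ₀, σ₀²) prior on μ is conjugate. Posterior precision = 1/σ₀² + n/σ²; posterior mean is the precision-weighted average of μ₀ and x̄.
n·x̄ = 8·213.91 = 1711.28.
σ₀² = 99.94² = 9988.0036, σ² = 51.84² = 2687.3856; σ² + n·σ₀² = 2687.3856 + 8·9988.0036 = 82591.4144.
Posterior mean = (μ₀/σ₀² + n·x̄/σ²)/(1/σ₀² + n/σ²) = (σ²·μ₀ + σ₀²·n·x̄)/(σ² + n·σ₀²) = (2687.3856·229.87 + 9988.0036·1711.28)/82591.4144 = 17710020.12848/82591.4144 = 214.4293.

214.4293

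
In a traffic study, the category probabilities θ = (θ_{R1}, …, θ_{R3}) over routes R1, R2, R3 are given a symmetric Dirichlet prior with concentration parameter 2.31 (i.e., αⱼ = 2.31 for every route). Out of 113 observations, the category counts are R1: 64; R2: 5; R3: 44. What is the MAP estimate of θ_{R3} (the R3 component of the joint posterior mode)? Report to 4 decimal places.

0.3875

The Dirichlet prior is conjugate to the Multinomial likelihood: each posterior αⱼ = prior αⱼ + observed count nⱼ.
Posterior concentration: (66.31, 7.31, 46.31), total = 119.93.
Joint mode component: (α_{R3}−1)/(Σα−K) = 45.31/116.93 = 0.3875.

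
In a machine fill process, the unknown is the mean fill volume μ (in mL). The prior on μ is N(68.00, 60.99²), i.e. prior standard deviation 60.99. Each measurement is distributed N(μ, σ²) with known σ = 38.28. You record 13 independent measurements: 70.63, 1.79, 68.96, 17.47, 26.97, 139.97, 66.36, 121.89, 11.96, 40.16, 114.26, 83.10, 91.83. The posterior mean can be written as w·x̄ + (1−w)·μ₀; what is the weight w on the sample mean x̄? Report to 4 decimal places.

0.9706

For Normal data with known variance σ², a Normal(μ₀, σ₀²) prior on μ is conjugate. Posterior precision = 1/σ₀² + n/σ²; posterior mean is the precision-weighted average of μ₀ and x̄.
σ₀² = 60.99² = 3719.7801, σ² = 38.28² = 1465.3584. Prior precision 1/σ₀² = 1/3719.7801; data precision n/σ² = 13/1465.3584.
w = (n/σ²)/(1/σ₀² + n/σ²) = n·σ₀²/(σ² + n·σ₀²) = 13·3719.7801/(1465.3584 + 13·3719.7801) = 48357.1413/49822.4997 = 0.9706.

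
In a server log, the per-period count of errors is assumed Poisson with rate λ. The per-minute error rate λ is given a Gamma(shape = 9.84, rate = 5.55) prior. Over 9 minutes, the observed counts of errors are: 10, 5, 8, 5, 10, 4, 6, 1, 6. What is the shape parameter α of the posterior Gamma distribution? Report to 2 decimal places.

64.84

With a Gamma(shape α, rate β) prior, the Poisson likelihood is conjugate: the posterior is Gamma(α + ΣXᵢ, β + n).
Sum of counts S = 55 over n = 9 minutes.
Posterior: Gamma(α+S, β+n) = Gamma(9.84+55, 5.55+9) = Gamma(64.84, 14.55).
Posterior α = 64.84.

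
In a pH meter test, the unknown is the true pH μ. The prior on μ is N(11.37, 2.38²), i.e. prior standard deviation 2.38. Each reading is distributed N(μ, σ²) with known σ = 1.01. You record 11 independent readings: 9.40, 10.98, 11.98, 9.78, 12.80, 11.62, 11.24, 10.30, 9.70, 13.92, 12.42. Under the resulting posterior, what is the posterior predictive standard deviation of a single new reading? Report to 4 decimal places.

For Normal data with known variance σ², a Normal(μ₀, σ₀²) prior on μ is conjugate. Posterior precision = 1/σ₀² + n/σ²; posterior mean is the precision-weighted average of μ₀ and x̄.
σ₀² = 2.38² = 5.6644, σ² = 1.01² = 1.0201; σ² + n·σ₀² = 1.0201 + 11·5.6644 = 63.3285.
Posterior precision = 1/σ₀² + n/σ² = 1/5.6644 + 11/1.0201 = (σ² + n·σ₀²)/(σ₀²σ²) = 63.3285/(5.6644·1.0201); posterior variance σₙ² = σ₀²σ²/(σ² + n·σ₀²) = 5.6644·1.0201/63.3285 = 0.091243.
Predictive variance for one new observation = σₙ² + σ² = 5.6644·1.0201/63.3285 + 1.0201 = σ²·(σ₀² + 63.3285)/63.3285 = 1.0201·68.9929/63.3285 = 1.111343; SD = √(1.0201·68.9929/63.3285) = 1.0542.

1.0542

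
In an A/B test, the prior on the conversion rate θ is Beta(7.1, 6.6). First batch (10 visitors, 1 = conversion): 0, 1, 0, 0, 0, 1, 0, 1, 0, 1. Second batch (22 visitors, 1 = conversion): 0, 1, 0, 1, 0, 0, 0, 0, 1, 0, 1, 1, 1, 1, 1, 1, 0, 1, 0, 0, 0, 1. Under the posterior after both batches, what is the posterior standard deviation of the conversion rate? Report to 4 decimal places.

The Beta prior is conjugate to a Binomial/Bernoulli likelihood; the update adds successes to α and failures to β.
After batch 1: Beta(7.1+4, 6.6+6) = Beta(11.1, 12.6).
After batch 2: Beta(11.1+11, 12.6+11) = Beta(22.1, 23.6).
Var = αβ/((α+β)²(α+β+1)) = 22.1·23.6/(45.7²·46.7) = 0.00534755; SD = √0.00534755 = 0.0731.

0.0731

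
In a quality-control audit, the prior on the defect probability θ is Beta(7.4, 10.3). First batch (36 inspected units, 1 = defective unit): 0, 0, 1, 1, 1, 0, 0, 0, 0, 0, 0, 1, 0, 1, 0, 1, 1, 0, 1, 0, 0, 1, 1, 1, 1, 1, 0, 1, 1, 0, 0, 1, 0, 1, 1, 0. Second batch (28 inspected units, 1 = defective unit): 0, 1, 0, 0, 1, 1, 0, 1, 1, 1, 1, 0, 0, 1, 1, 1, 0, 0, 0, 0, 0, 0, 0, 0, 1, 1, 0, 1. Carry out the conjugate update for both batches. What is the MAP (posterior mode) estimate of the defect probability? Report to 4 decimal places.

The Beta prior is conjugate to a Binomial/Bernoulli likelihood; the update adds successes to α and failures to β.
After batch 1: Beta(7.4+18, 10.3+18) = Beta(25.4, 28.3).
After batch 2: Beta(25.4+13, 28.3+15) = Beta(38.4, 43.3).
Mode of Beta(a,b) for a,b>1 is (a−1)/(a+b−2) = 37.4/79.7 = 0.4693.

0.4693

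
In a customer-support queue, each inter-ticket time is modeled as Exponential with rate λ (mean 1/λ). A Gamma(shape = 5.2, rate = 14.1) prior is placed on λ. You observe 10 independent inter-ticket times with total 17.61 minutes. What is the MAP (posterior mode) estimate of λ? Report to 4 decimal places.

With a Gamma(shape α, rate β) prior on the exponential rate λ, the posterior after n observations with total T = Σxᵢ is Gamma(α+n, β+T).
Posterior: Gamma(5.2+10, 14.1+17.61) = Gamma(15.2, 31.71).
Mode = (α−1)/β = 0.4478.

0.4478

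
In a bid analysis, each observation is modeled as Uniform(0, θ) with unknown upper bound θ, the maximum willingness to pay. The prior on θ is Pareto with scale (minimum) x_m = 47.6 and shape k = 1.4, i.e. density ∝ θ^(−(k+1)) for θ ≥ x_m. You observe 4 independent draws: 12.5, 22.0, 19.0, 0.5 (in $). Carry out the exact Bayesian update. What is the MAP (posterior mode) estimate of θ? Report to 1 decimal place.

A Pareto(scale x_m, shape k) prior on the upper bound θ of Uniform(0, θ) is conjugate: posterior is Pareto(max(x_m, max xᵢ), k + n).
Sample maximum = 22.0; prior scale x_m = 47.6 → posterior scale = max = 47.6.
Posterior shape = 1.4 + 4 = 5.4.
The Pareto density is decreasing on [x_m, ∞), so the mode is x_m = 47.6.

47.6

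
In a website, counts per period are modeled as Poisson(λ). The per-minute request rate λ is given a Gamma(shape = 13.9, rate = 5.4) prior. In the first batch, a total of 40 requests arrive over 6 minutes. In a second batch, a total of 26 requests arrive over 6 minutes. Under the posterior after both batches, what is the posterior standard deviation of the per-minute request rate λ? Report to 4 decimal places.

0.5137

With a Gamma(shape α, rate β) prior, the Poisson likelihood is conjugate: the posterior is Gamma(α + ΣXᵢ, β + n).
After batch 1: Gamma(α+S, β+n) = Gamma(13.9+40, 5.4+6) = Gamma(53.9, 11.4).
After batch 2: Gamma(α+S, β+n) = Gamma(53.9+26, 11.4+6) = Gamma(79.9, 17.4).
SD = √α/β = √79.9/17.4 = 0.5137.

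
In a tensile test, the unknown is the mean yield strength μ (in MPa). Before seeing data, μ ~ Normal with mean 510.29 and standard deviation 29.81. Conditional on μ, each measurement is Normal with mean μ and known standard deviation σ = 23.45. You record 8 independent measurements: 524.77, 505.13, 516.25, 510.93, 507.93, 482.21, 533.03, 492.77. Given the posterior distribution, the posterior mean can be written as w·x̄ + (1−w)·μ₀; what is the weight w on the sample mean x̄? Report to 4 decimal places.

0.9282

For Normal data with known variance σ², a Normal(μ₀, σ₀²) prior on μ is conjugate. Posterior precision = 1/σ₀² + n/σ²; posterior mean is the precision-weighted average of μ₀ and x̄.
σ₀² = 29.81² = 888.6361, σ² = 23.45² = 549.9025. Prior precision 1/σ₀² = 1/888.6361; data precision n/σ² = 8/549.9025.
w = (n/σ²)/(1/σ₀² + n/σ²) = n·σ₀²/(σ² + n·σ₀²) = 8·888.6361/(549.9025 + 8·888.6361) = 7109.0888/7658.9913 = 0.9282.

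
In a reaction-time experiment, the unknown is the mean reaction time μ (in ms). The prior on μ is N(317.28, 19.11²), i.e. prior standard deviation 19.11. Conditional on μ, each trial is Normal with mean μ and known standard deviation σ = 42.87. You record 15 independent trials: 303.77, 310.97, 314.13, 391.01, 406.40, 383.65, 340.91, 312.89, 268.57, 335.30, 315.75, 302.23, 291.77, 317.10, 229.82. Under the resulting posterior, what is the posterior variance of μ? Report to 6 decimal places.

For Normal data with known variance σ², a Normal(μ₀, σ₀²) prior on μ is conjugate. Posterior precision = 1/σ₀² + n/σ²; posterior mean is the precision-weighted average of μ₀ and x̄.
σ₀² = 19.11² = 365.1921, σ² = 42.87² = 1837.8369; σ² + n·σ₀² = 1837.8369 + 15·365.1921 = 7315.7184.
Posterior precision = 1/σ₀² + n/σ² = 1/365.1921 + 15/1837.8369 = (σ² + n·σ₀²)/(σ₀²σ²) = 7315.7184/(365.1921·1837.8369); posterior variance σₙ² = σ₀²σ²/(σ² + n·σ₀²) = 365.1921·1837.8369/7315.7184 = 91.742667.

91.742667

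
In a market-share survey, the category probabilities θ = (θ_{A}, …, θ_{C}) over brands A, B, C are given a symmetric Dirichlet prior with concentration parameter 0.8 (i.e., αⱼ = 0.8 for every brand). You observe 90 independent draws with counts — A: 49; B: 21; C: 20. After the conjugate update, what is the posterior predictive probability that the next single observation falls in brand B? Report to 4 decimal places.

0.2359

The Dirichlet prior is conjugate to the Multinomial likelihood: each posterior αⱼ = prior αⱼ + observed count nⱼ.
Posterior concentration: (49.8, 21.8, 20.8), total = 92.4.
P(next = B | data) = α_{B}/Σα = 0.2359.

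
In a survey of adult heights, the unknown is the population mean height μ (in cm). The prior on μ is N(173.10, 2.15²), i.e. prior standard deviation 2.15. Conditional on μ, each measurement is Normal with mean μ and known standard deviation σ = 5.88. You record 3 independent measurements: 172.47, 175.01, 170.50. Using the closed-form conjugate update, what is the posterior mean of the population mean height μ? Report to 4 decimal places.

172.9740

For Normal data with known variance σ², a Normal(μ₀, σ₀²) prior on μ is conjugate. Posterior precision = 1/σ₀² + n/σ²; posterior mean is the precision-weighted average of μ₀ and x̄.
Σxᵢ = 172.47 + 175.01 + 170.50 = 517.98, so n·x̄ = 517.98.
σ₀² = 2.15² = 4.6225, σ² = 5.88² = 34.5744; σ² + n·σ₀² = 34.5744 + 3·4.6225 = 48.4419.
Posterior mean = (μ₀/σ₀² + n·x̄/σ²)/(1/σ₀² + n/σ²) = (σ²·μ₀ + σ₀²·n·x̄)/(σ² + n·σ₀²) = (34.5744·173.10 + 4.6225·517.98)/48.4419 = 8379.19119/48.4419 = 172.9740.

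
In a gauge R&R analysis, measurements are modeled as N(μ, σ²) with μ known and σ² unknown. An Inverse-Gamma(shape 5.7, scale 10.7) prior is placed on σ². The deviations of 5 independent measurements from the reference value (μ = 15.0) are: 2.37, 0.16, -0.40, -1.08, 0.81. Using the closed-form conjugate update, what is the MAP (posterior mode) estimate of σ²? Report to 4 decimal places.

With known mean μ and an Inverse-Gamma(α, β) prior on σ², the Normal likelihood is conjugate: posterior is Inv-Gamma(α + n/2, β + Σ(xᵢ−μ)²/2).
Σ(xᵢ−μ)² = (2.37)² + (0.16)² + (-0.40)² + (-1.08)² + (0.81)² = 7.6250.
Posterior: Inv-Gamma(5.7 + 5/2, 10.7 + 7.6250/2) = Inv-Gamma(8.20, 14.51250).
Mode = β/(α+1) = 14.51250/9.20 = 1.5774.

1.5774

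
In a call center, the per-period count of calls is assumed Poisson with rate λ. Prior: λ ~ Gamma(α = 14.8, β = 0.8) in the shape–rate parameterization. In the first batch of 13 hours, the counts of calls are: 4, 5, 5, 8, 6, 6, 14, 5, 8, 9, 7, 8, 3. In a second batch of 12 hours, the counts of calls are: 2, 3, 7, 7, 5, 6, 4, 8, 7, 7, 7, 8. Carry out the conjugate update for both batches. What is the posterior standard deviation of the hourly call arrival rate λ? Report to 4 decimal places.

With a Gamma(shape α, rate β) prior, the Poisson likelihood is conjugate: the posterior is Gamma(α + ΣXᵢ, β + n).
Batch 1: sum of counts S = 88 over n = 13 hours.
After batch 1: Gamma(α+S, β+n) = Gamma(14.8+88, 0.8+13) = Gamma(102.8, 13.8).
Batch 2: sum of counts S = 71 over n = 12 hours.
After batch 2: Gamma(α+S, β+n) = Gamma(102.8+71, 13.8+12) = Gamma(173.8, 25.8).
SD = √α/β = √173.8/25.8 = 0.5110.

0.5110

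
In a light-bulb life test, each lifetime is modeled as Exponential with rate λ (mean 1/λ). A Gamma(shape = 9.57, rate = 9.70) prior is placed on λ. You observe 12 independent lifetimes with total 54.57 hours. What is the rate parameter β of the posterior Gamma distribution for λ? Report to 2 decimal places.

With a Gamma(shape α, rate β) prior on the exponential rate λ, the posterior after n observations with total T = Σxᵢ is Gamma(α+n, β+T).
Posterior: Gamma(9.57+12, 9.70+54.57) = Gamma(21.57, 64.27).
Posterior β = 64.27.

64.27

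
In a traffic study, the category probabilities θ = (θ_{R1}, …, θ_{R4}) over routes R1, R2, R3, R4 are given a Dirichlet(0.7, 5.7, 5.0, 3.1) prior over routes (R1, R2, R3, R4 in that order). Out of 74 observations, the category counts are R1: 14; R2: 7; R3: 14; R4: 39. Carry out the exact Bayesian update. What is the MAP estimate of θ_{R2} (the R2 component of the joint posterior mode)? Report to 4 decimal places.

0.1385

The Dirichlet prior is conjugate to the Multinomial likelihood: each posterior αⱼ = prior αⱼ + observed count nⱼ.
Posterior concentration: (14.7, 12.7, 19.0, 42.1), total = 88.5.
Joint mode component: (α_{R2}−1)/(Σα−K) = 11.7/84.5 = 0.1385.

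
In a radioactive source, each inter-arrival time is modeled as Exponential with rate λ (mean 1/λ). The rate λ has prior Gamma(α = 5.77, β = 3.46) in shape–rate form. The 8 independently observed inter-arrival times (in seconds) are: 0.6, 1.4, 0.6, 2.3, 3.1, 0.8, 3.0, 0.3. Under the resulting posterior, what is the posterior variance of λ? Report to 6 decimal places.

0.056874

With a Gamma(shape α, rate β) prior on the exponential rate λ, the posterior after n observations with total T = Σxᵢ is Gamma(α+n, β+T).
Sum of observations T = 12.1 seconds; n = 8.
Posterior: Gamma(5.77+8, 3.46+12.1) = Gamma(13.77, 15.56).
Var = α/β² = 0.056874.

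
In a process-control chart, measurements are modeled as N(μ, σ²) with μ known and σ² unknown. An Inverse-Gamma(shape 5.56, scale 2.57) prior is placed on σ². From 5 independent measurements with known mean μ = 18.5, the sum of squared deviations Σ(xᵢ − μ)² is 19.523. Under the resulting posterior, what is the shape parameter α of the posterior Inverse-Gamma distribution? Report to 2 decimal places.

8.06

With known mean μ and an Inverse-Gamma(α, β) prior on σ², the Normal likelihood is conjugate: posterior is Inv-Gamma(α + n/2, β + Σ(xᵢ−μ)²/2).
Posterior: Inv-Gamma(5.56 + 5/2, 2.57 + 19.523/2) = Inv-Gamma(8.06, 12.3315).
Posterior α = 8.06.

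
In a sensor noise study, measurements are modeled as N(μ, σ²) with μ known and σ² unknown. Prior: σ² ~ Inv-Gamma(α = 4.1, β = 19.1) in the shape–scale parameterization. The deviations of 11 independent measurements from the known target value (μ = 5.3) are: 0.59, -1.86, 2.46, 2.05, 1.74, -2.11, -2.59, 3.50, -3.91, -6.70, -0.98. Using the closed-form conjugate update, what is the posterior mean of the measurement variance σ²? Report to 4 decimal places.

With known mean μ and an Inverse-Gamma(α, β) prior on σ², the Normal likelihood is conjugate: posterior is Inv-Gamma(α + n/2, β + Σ(xᵢ−μ)²/2).
Σ(xᵢ−μ)² = (0.59)² + (-1.86)² + (2.46)² + (2.05)² + (1.74)² + (-2.11)² + (-2.59)² + (3.50)² + (-3.91)² + (-6.70)² + (-0.98)² = 101.6381.
Posterior: Inv-Gamma(4.1 + 11/2, 19.1 + 101.6381/2) = Inv-Gamma(9.60, 69.91905).
E[σ²|data] = β/(α−1) = 69.91905/8.60 = 8.1301.

8.1301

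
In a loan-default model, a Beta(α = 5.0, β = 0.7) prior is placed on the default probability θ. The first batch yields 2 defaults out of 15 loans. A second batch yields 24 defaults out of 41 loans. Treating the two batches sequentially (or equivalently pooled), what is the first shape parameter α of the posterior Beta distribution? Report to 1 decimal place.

31.0

The Beta prior is conjugate to a Binomial/Bernoulli likelihood; the update adds successes to α and failures to β.
After batch 1: Beta(5.0+2, 0.7+13) = Beta(7.0, 13.7).
After batch 2: Beta(7.0+24, 13.7+17) = Beta(31.0, 30.7).
Posterior α = 31.0.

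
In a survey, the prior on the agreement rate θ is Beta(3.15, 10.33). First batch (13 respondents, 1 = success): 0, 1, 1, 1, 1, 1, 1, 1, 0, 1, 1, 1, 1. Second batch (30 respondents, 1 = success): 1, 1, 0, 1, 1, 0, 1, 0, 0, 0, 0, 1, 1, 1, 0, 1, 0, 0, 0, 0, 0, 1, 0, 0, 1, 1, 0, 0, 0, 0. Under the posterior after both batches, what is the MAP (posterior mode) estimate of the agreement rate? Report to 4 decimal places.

0.4616

The Beta prior is conjugate to a Binomial/Bernoulli likelihood; the update adds successes to α and failures to β.
After batch 1: Beta(3.15+11, 10.33+2) = Beta(14.15, 12.33).
After batch 2: Beta(14.15+12, 12.33+18) = Beta(26.15, 30.33).
Mode of Beta(a,b) for a,b>1 is (a−1)/(a+b−2) = 25.15/54.48 = 0.4616.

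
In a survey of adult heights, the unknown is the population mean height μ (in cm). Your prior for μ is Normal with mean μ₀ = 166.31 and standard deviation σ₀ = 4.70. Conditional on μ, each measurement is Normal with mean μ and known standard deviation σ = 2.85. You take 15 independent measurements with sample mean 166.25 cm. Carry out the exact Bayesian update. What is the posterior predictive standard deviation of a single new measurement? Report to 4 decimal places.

For Normal data with known variance σ², a Normal(μ₀, σ₀²) prior on μ is conjugate. Posterior precision = 1/σ₀² + n/σ²; posterior mean is the precision-weighted average of μ₀ and x̄.
σ₀² = 4.70² = 22.09, σ² = 2.85² = 8.1225; σ² + n·σ₀² = 8.1225 + 15·22.09 = 339.4725.
Posterior precision = 1/σ₀² + n/σ² = 1/22.09 + 15/8.1225 = (σ² + n·σ₀²)/(σ₀²σ²) = 339.4725/(22.09·8.1225); posterior variance σₙ² = σ₀²σ²/(σ² + n·σ₀²) = 22.09·8.1225/339.4725 = 0.528544.
Predictive variance for one new observation = σₙ² + σ² = 22.09·8.1225/339.4725 + 8.1225 = σ²·(σ₀² + 339.4725)/339.4725 = 8.1225·361.5625/339.4725 = 8.651044; SD = √(8.1225·361.5625/339.4725) = 2.9413.

2.9413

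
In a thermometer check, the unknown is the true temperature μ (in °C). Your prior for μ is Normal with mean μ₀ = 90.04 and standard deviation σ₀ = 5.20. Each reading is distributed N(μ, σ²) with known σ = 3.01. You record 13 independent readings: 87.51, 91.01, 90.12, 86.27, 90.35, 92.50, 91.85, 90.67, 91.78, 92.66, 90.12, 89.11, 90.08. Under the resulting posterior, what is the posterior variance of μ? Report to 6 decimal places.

0.679419

For Normal data with known variance σ², a Normal(μ₀, σ₀²) prior on μ is conjugate. Posterior precision = 1/σ₀² + n/σ²; posterior mean is the precision-weighted average of μ₀ and x̄.
σ₀² = 5.20² = 27.04, σ² = 3.01² = 9.0601; σ² + n·σ₀² = 9.0601 + 13·27.04 = 360.5801.
Posterior precision = 1/σ₀² + n/σ² = 1/27.04 + 13/9.0601 = (σ² + n·σ₀²)/(σ₀²σ²) = 360.5801/(27.04·9.0601); posterior variance σₙ² = σ₀²σ²/(σ² + n·σ₀²) = 27.04·9.0601/360.5801 = 0.679419.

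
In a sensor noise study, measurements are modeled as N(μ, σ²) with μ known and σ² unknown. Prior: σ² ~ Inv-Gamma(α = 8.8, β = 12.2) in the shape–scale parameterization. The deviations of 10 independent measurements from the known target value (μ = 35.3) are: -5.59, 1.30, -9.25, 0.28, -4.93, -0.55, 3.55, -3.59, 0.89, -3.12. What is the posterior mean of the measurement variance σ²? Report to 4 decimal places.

7.9533

With known mean μ and an Inverse-Gamma(α, β) prior on σ², the Normal likelihood is conjugate: posterior is Inv-Gamma(α + n/2, β + Σ(xᵢ−μ)²/2).
Σ(xᵢ−μ)² = (-5.59)² + (1.30)² + (-9.25)² + (0.28)² + (-4.93)² + (-0.55)² + (3.55)² + (-3.59)² + (0.89)² + (-3.12)² = 179.2035.
Posterior: Inv-Gamma(8.8 + 10/2, 12.2 + 179.2035/2) = Inv-Gamma(13.80, 101.80175).
E[σ²|data] = β/(α−1) = 101.80175/12.80 = 7.9533.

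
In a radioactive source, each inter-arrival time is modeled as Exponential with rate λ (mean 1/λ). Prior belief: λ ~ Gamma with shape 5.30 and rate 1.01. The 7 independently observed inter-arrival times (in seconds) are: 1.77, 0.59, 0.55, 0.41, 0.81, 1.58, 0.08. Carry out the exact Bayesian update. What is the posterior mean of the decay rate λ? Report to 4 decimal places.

1.8088

With a Gamma(shape α, rate β) prior on the exponential rate λ, the posterior after n observations with total T = Σxᵢ is Gamma(α+n, β+T).
Sum of observations T = 5.79 seconds; n = 7.
Posterior: Gamma(5.30+7, 1.01+5.79) = Gamma(12.30, 6.80).
Posterior mean of λ = α/β = 12.30/6.80 = 1.8088.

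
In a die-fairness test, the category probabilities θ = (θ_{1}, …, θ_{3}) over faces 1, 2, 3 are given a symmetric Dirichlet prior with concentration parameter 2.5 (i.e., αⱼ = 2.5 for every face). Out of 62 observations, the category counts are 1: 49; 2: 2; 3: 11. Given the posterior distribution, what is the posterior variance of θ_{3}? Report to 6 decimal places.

0.002220

The Dirichlet prior is conjugate to the Multinomial likelihood: each posterior αⱼ = prior αⱼ + observed count nⱼ.
Posterior concentration: (51.5, 4.5, 13.5), total = 69.5.
Var[θ_j] = α_j(Σα−α_j)/((Σα)²(Σα+1)) = 13.5·56.0/(69.5²·70.5) = 0.002220.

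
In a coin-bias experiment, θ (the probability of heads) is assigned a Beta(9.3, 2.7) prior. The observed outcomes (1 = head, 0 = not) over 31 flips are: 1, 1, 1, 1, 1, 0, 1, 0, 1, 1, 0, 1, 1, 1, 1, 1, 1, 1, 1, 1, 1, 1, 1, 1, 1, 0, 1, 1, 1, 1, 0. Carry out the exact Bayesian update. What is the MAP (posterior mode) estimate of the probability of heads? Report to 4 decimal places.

0.8366

The Beta prior is conjugate to a Binomial/Bernoulli likelihood; the update adds successes to α and failures to β.
Posterior: Beta(α+k, β+n−k) = Beta(9.3+26, 2.7+5) = Beta(35.3, 7.7).
Mode of Beta(a,b) for a,b>1 is (a−1)/(a+b−2) = 34.3/41.0 = 0.8366.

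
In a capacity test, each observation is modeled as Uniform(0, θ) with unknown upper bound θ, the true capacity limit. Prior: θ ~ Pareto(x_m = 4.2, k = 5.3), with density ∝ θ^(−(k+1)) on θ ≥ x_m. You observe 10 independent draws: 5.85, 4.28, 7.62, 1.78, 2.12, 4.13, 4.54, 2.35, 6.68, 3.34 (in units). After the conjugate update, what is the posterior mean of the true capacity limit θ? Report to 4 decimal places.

8.1529

A Pareto(scale x_m, shape k) prior on the upper bound θ of Uniform(0, θ) is conjugate: posterior is Pareto(max(x_m, max xᵢ), k + n).
Sample maximum = 7.62; prior scale x_m = 4.2 → posterior scale = max = 7.62.
Posterior shape = 5.3 + 10 = 15.3.
E[θ|data] = k·x_m/(k−1) = 15.3·7.62/14.3 = 8.1529.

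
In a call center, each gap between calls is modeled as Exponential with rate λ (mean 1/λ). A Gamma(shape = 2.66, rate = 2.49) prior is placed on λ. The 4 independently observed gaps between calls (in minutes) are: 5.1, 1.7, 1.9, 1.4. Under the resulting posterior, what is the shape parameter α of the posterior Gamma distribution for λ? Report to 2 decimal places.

With a Gamma(shape α, rate β) prior on the exponential rate λ, the posterior after n observations with total T = Σxᵢ is Gamma(α+n, β+T).
Sum of observations T = 10.1 minutes; n = 4.
Posterior: Gamma(2.66+4, 2.49+10.1) = Gamma(6.66, 12.59).
Posterior α = 6.66.

6.66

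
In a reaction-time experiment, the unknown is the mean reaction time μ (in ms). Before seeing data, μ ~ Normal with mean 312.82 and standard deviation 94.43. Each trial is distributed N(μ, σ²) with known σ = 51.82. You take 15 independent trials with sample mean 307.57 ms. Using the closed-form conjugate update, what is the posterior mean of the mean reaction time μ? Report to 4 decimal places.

For Normal data with known variance σ², a Normal(μ₀, σ₀²) prior on μ is conjugate. Posterior precision = 1/σ₀² + n/σ²; posterior mean is the precision-weighted average of μ₀ and x̄.
n·x̄ = 15·307.57 = 4613.55.
σ₀² = 94.43² = 8917.0249, σ² = 51.82² = 2685.3124; σ² + n·σ₀² = 2685.3124 + 15·8917.0249 = 136440.6859.
Posterior mean = (μ₀/σ₀² + n·x̄/σ²)/(1/σ₀² + n/σ²) = (σ²·μ₀ + σ₀²·n·x̄)/(σ² + n·σ₀²) = (2685.3124·312.82 + 8917.0249·4613.55)/136440.6859 = 41979159.652363/136440.6859 = 307.6733.

307.6733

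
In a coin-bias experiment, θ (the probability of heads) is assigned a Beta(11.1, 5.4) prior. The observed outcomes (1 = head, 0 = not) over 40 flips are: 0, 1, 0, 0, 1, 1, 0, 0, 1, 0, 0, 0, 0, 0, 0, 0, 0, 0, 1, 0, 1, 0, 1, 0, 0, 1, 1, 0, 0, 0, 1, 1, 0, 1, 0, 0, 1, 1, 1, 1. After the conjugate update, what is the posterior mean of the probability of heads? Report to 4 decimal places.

0.4796

The Beta prior is conjugate to a Binomial/Bernoulli likelihood; the update adds successes to α and failures to β.
Posterior: Beta(α+k, β+n−k) = Beta(11.1+16, 5.4+24) = Beta(27.1, 29.4).
Posterior mean = α/(α+β) = 27.1/56.5 = 0.4796.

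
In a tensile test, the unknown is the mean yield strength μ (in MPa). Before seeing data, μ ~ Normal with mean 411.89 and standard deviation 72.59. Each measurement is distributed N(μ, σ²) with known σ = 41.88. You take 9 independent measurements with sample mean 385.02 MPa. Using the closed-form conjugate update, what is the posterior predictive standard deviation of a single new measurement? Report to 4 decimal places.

44.0666

For Normal data with known variance σ², a Normal(μ₀, σ₀²) prior on μ is conjugate. Posterior precision = 1/σ₀² + n/σ²; posterior mean is the precision-weighted average of μ₀ and x̄.
σ₀² = 72.59² = 5269.3081, σ² = 41.88² = 1753.9344; σ² + n·σ₀² = 1753.9344 + 9·5269.3081 = 49177.7073.
Posterior precision = 1/σ₀² + n/σ² = 1/5269.3081 + 9/1753.9344 = (σ² + n·σ₀²)/(σ₀²σ²) = 49177.7073/(5269.3081·1753.9344); posterior variance σₙ² = σ₀²σ²/(σ² + n·σ₀²) = 5269.3081·1753.9344/49177.7073 = 187.931102.
Predictive variance for one new observation = σₙ² + σ² = 5269.3081·1753.9344/49177.7073 + 1753.9344 = σ²·(σ₀² + 49177.7073)/49177.7073 = 1753.9344·54447.0154/49177.7073 = 1941.865502; SD = √(1753.9344·54447.0154/49177.7073) = 44.0666.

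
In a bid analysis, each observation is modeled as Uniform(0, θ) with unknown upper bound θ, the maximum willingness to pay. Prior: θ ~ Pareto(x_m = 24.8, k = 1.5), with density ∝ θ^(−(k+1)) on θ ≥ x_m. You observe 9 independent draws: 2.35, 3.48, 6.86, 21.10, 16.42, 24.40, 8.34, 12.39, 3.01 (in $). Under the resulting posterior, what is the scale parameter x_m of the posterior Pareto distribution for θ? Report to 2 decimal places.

24.80

A Pareto(scale x_m, shape k) prior on the upper bound θ of Uniform(0, θ) is conjugate: posterior is Pareto(max(x_m, max xᵢ), k + n).
Sample maximum = 24.40; prior scale x_m = 24.8 → posterior scale = max = 24.80.
Posterior shape = 1.5 + 9 = 10.5.
Posterior scale x_m = 24.80.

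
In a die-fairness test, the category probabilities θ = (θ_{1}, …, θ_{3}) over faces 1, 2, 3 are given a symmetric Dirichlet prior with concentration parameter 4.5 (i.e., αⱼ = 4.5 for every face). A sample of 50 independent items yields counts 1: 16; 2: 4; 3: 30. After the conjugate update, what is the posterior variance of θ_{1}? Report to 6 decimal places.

0.003389

The Dirichlet prior is conjugate to the Multinomial likelihood: each posterior αⱼ = prior αⱼ + observed count nⱼ.
Posterior concentration: (20.5, 8.5, 34.5), total = 63.5.
Var[θ_j] = α_j(Σα−α_j)/((Σα)²(Σα+1)) = 20.5·43.0/(63.5²·64.5) = 0.003389.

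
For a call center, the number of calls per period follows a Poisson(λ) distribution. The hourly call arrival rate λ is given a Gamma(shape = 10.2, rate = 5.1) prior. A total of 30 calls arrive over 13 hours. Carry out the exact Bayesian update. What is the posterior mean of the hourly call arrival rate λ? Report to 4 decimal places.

2.2210

With a Gamma(shape α, rate β) prior, the Poisson likelihood is conjugate: the posterior is Gamma(α + ΣXᵢ, β + n).
Posterior: Gamma(α+S, β+n) = Gamma(10.2+30, 5.1+13) = Gamma(40.2, 18.1).
Posterior mean = α/β = 40.2/18.1 = 2.2210.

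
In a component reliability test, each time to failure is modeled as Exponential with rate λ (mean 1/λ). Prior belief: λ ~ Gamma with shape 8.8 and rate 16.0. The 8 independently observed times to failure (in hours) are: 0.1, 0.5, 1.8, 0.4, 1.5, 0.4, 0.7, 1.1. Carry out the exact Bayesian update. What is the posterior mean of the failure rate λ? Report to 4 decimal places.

0.7467

With a Gamma(shape α, rate β) prior on the exponential rate λ, the posterior after n observations with total T = Σxᵢ is Gamma(α+n, β+T).
Sum of observations T = 6.5 hours; n = 8.
Posterior: Gamma(8.8+8, 16.0+6.5) = Gamma(16.8, 22.5).
Posterior mean of λ = α/β = 16.8/22.5 = 0.7467.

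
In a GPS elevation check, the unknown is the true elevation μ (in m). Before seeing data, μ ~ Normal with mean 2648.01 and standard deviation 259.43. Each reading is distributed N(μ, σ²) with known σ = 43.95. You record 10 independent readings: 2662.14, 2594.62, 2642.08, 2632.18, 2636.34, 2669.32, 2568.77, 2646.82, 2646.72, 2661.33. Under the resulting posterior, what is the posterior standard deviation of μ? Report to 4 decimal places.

For Normal data with known variance σ², a Normal(μ₀, σ₀²) prior on μ is conjugate. Posterior precision = 1/σ₀² + n/σ²; posterior mean is the precision-weighted average of μ₀ and x̄.
σ₀² = 259.43² = 67303.9249, σ² = 43.95² = 1931.6025; σ² + n·σ₀² = 1931.6025 + 10·67303.9249 = 674970.8515.
Posterior precision = 1/σ₀² + n/σ² = 1/67303.9249 + 10/1931.6025 = (σ² + n·σ₀²)/(σ₀²σ²) = 674970.8515/(67303.9249·1931.6025); posterior variance σₙ² = σ₀²σ²/(σ² + n·σ₀²) = 67303.9249·1931.6025/674970.8515 = 192.607472.
Posterior SD = √σₙ² = √(67303.9249·1931.6025/674970.8515) = 13.8783.

13.8783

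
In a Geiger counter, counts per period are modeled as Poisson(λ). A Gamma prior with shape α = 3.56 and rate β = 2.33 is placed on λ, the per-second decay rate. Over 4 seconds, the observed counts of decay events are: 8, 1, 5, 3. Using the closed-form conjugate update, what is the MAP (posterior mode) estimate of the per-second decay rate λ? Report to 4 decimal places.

3.0900

With a Gamma(shape α, rate β) prior, the Poisson likelihood is conjugate: the posterior is Gamma(α + ΣXᵢ, β + n).
Sum of counts S = 17 over n = 4 seconds.
Posterior: Gamma(α+S, β+n) = Gamma(3.56+17, 2.33+4) = Gamma(20.56, 6.33).
Mode of Gamma(α,β) for α≥1 is (α−1)/β = 19.56/6.33 = 3.0900.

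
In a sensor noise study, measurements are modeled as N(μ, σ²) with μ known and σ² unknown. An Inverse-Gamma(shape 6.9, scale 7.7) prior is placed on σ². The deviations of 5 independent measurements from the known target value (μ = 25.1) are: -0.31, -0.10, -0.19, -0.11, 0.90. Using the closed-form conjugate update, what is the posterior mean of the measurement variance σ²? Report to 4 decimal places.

0.9741

With known mean μ and an Inverse-Gamma(α, β) prior on σ², the Normal likelihood is conjugate: posterior is Inv-Gamma(α + n/2, β + Σ(xᵢ−μ)²/2).
Σ(xᵢ−μ)² = (-0.31)² + (-0.10)² + (-0.19)² + (-0.11)² + (0.90)² = 0.9643.
Posterior: Inv-Gamma(6.9 + 5/2, 7.7 + 0.9643/2) = Inv-Gamma(9.40, 8.18215).
E[σ²|data] = β/(α−1) = 8.18215/8.40 = 0.9741.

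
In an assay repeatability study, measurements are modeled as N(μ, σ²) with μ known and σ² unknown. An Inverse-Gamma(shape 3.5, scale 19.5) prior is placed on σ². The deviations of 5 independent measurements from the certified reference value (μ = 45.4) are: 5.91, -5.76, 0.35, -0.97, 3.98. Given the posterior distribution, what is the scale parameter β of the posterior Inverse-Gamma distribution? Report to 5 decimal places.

62.00475

With known mean μ and an Inverse-Gamma(α, β) prior on σ², the Normal likelihood is conjugate: posterior is Inv-Gamma(α + n/2, β + Σ(xᵢ−μ)²/2).
Σ(xᵢ−μ)² = (5.91)² + (-5.76)² + (0.35)² + (-0.97)² + (3.98)² = 85.0095.
Posterior: Inv-Gamma(3.5 + 5/2, 19.5 + 85.0095/2) = Inv-Gamma(6.00, 62.00475).
Posterior β = 62.00475.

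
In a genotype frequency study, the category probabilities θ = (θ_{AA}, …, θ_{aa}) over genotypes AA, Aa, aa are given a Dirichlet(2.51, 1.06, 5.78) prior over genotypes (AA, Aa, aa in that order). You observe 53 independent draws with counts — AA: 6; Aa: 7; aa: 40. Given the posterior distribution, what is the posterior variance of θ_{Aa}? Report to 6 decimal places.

The Dirichlet prior is conjugate to the Multinomial likelihood: each posterior αⱼ = prior αⱼ + observed count nⱼ.
Posterior concentration: (8.51, 8.06, 45.78), total = 62.35.
Var[θ_j] = α_j(Σα−α_j)/((Σα)²(Σα+1)) = 8.06·54.29/(62.35²·63.35) = 0.001777.

0.001777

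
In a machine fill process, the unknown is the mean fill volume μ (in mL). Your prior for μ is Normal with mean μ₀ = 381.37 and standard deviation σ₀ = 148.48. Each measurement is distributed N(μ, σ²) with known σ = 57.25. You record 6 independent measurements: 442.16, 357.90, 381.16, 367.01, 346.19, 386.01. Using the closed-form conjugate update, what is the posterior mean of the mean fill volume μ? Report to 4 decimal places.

For Normal data with known variance σ², a Normal(μ₀, σ₀²) prior on μ is conjugate. Posterior precision = 1/σ₀² + n/σ²; posterior mean is the precision-weighted average of μ₀ and x̄.
Σxᵢ = 442.16 + 357.90 + 381.16 + 367.01 + 346.19 + 386.01 = 2280.43, so n·x̄ = 2280.43.
σ₀² = 148.48² = 22046.3104, σ² = 57.25² = 3277.5625; σ² + n·σ₀² = 3277.5625 + 6·22046.3104 = 135555.4249.
Posterior mean = (μ₀/σ₀² + n·x̄/σ²)/(1/σ₀² + n/σ²) = (σ²·μ₀ + σ₀²·n·x̄)/(σ² + n·σ₀²) = (3277.5625·381.37 + 22046.3104·2280.43)/135555.4249 = 51525031.636097/135555.4249 = 380.1031.

380.1031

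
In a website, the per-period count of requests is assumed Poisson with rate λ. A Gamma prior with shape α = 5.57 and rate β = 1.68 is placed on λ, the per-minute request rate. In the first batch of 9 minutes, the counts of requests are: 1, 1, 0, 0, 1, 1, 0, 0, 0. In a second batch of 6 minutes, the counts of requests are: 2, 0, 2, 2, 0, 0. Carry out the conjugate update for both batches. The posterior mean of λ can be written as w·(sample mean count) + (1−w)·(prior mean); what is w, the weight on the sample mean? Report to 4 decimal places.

0.8993

With a Gamma(shape α, rate β) prior, the Poisson likelihood is conjugate: the posterior is Gamma(α + ΣXᵢ, β + n).
Total number of minutes: n = 9 + 6 = 15.
Posterior mean = (α₀+S)/(β₀+n) = [n/(β₀+n)]·(S/n) + [β₀/(β₀+n)]·(α₀/β₀), so only n and β₀ enter the weight.
Weight on data w = n/(β₀+n) = 15/(1.68+15) = 15/16.68 = 0.8993.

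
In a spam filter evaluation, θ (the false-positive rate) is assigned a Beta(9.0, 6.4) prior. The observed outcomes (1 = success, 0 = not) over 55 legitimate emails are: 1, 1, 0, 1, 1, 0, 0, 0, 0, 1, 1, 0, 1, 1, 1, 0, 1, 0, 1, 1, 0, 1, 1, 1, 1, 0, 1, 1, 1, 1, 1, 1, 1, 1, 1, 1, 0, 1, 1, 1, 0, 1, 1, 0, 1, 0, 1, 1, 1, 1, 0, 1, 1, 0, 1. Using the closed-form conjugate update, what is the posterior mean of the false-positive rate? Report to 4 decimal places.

The Beta prior is conjugate to a Binomial/Bernoulli likelihood; the update adds successes to α and failures to β.
Posterior: Beta(α+k, β+n−k) = Beta(9.0+39, 6.4+16) = Beta(48.0, 22.4).
Posterior mean = α/(α+β) = 48.0/70.4 = 0.6818.

0.6818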